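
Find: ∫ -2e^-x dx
Since d/dx[e^-x]=- e^-x, we get 2e^-x+C

Answer: 2e^-x+C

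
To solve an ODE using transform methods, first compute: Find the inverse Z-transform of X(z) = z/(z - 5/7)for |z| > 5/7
Standard pair: z/(z-a) <-> a^n*u[n] for causal signals
With a=5/7: x[n]=(5/7)^n*u[n]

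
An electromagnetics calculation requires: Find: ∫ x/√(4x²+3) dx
Let u = 4x² + 3, du = 8x dx
∫ (1/8)·u^(-1/2) du = √u/4 + C

Answer: √(4x² + 3)/4 + C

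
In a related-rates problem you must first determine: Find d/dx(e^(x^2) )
Chain rule: d/dx[e^u]=e^u · u' where u=x^2
u'=2x

Answer: 2x·e^(x^2)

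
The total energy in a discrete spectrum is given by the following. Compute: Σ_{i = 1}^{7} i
Using formula: Σ i^1 = n(n + 1)/2 = 7·8/2 = 28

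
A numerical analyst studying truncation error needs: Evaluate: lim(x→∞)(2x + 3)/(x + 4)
Divide numerator and denominator by x:
lim (2+3/x)/(1+4/x)=2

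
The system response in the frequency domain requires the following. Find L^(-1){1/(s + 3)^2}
L^(-1){1/(s-a)^n} = t^(n-1)·e^(at)/(n-1)!
Here a = -3, n = 2: t^1·e^(-3t)/1

Answer: t·e^(-3t)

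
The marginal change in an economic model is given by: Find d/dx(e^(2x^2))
Chain rule: d/dx[e^u] = e^u · u' where u = 2x^2
u' = 4x

Answer: 4x·e^(2x^2)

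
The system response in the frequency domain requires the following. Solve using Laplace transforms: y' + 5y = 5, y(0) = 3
Take L of both sides: sY(s) - 3 + 5Y(s)=5/s
Y(s)(s + 5)=5/s + 3
Y(s)=5/(s(s + 5)) + 3/(s + 5)
Partial fractions: 5/(s(s + 5))=1/s - 1/(s + 5)
So Y(s)=1/s + 2/(s + 5)
Inverse transform (L^(-1){1/s}=1, L^(-1){1/(s + 5)}=e^(-5t)):

Answer: y(t)=1 + 2·e^(-5t)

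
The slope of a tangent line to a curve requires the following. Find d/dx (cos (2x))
Chain rule: d/dx[cos(u)]=-sin(u)·u' where u=2x
u'=2

Answer: -2·sin(2x)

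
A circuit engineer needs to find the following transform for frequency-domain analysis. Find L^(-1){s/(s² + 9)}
L^(-1){s/(s²+w²)}=cos(wt)
Here w=3

Answer: cos(3t)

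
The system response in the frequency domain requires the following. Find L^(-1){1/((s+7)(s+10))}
Partial fractions: 1/((s+7)(s+10))=A/(s+7)+B/(s+10)
Cover-up: A=1/(s+10)|_{s=-7}=1/3; B=1/(s+7)|_{s=-10}=-1/3
L^(-1)=(1/3)e^(-7t) - (1/3)e^(-10t)

Answer: (1/3)(e^(-7t) - e^(-10t))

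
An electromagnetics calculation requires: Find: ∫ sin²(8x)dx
Using identity sin²(u) = (1 - cos(2u))/2:
∫ (1 - cos(16x))/2 dx = x/2 - sin(16x)/32 + C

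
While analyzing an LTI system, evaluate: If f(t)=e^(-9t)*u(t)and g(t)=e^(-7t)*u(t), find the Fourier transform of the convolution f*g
By the convolution theorem: F{f * g}=F(omega) * G(omega)
F(omega)=1/(9+j * omega), G(omega)=1/(7+j * omega)
F{f * g}=1/((9+j * omega)(7+j * omega))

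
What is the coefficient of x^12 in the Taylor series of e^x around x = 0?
Taylor series of e^x=Σ x^n/n!
Coefficient of x^12=1/12!=1/479001600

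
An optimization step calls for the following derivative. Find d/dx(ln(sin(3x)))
Chain rule: d/dx[ln(u)]=u'/u where u=sin(3x)
u'=3cos(3x)

Answer: (3cos(3x))/(sin(3x))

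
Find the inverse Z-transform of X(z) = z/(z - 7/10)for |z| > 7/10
Standard pair: z/(z-a) <-> a^n*u[n] for causal signals
With a = 7/10: x[n] = (7/10)^n*u[n]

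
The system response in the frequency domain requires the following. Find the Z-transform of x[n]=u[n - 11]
Using the time-shift property: Z{u[n-11]}=z^(-11)*z/(z-1)
=z^(-10)/(z-1)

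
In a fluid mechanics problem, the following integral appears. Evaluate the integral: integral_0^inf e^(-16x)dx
integral_0^inf e^(-16x) dx=[-1/16 * e^(-16x)]_0^inf
=0 - (-1/16)=1/16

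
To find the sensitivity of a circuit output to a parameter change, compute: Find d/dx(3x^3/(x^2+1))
Quotient rule: (f/g)' = (f'g - fg')/g²
f = 3x^3, f' = 9x^2
g = x^2 + 1, g' = 2x

Answer: (9x^2·(x^2 + 1) - 6x^4)/(x^2 + 1)²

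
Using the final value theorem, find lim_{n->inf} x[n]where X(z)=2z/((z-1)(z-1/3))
Final value theorem: lim x[n] = lim_{z->1} (z-1) * X(z)
(z-1) * X(z) = 2z/(z-1/3)
As z->1: 2/(1 - 1/3) = 2/(2/3) = 3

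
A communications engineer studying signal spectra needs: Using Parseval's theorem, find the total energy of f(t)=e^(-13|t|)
Parseval's theorem: E=integral |f(t)|^2 dt=(1/2pi) integral |F(omega)|^2 domega
E=integral_{-inf}^{inf} e^(-26|t|) dt=2*integral_0^inf e^(-26t) dt=2/(2*13)=1/13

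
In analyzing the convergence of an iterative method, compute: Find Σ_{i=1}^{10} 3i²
=3·n(n+1)(2n+1)/6=3·10·11·21/6=1155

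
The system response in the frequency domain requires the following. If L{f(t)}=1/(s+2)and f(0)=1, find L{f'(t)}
L{f'(t)} = s·F(s) - f(0) = s/(s+2)-1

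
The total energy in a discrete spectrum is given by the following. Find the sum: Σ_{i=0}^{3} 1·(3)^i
Geometric series: S = a(1 - r^n)/(1 - r)
a = 1, r = 3, n = 4
S = 1(1 - 81)/-2 = 40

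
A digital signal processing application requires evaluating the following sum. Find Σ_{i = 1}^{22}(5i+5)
=5·Σ i+5·22=5·253+110=1375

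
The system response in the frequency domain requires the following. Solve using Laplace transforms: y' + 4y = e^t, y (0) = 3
Take L: sY - 3 + 4Y = 1/(s-1)
Y(s + 4) = 1/(s-1) + 3
Y = 1/((s-1)(s + 4)) + 3/(s + 4)
Partial fractions: 1/((s-1)(s + 4)) = (1/5)/(s-1) - (1/5)/(s + 4)
So Y = (1/5)/(s-1) + (14/5)/(s + 4)
Inverse Laplace transform (L^(-1){1/(s-1)} = e^t, L^(-1){1/(s + 4)} = e^(-4t)):

Answer: y(t) = (1/5)·e^t + (14/5)·e^(-4t)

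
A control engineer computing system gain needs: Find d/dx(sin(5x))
Chain rule: d/dx[sin(u)]=cos(u)·u' where u=5x
u'=5

Answer: 5·cos(5x)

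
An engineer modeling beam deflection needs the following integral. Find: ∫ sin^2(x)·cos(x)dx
Let u = sin(x), du = cos(x) dx
∫ u^2 du = u^3/3 + C

Answer: sin^3(x)/3 + C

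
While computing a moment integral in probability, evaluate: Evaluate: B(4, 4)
B(x,y)=Γ(x)Γ(y)/Γ(x+y)=(x-1)!(y-1)!/(x+y-1)!
B(4,4)=3!·3!/7!=1/140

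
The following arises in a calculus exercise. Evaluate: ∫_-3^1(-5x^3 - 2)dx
Step 1: Find antiderivative F(x)=(-5/4)x^4-2x
Step 2: F(1) - F(-3)=-13/4 - (-381/4)=92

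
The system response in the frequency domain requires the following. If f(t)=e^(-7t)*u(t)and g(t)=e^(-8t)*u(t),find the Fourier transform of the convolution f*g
By the convolution theorem: F{f * g}=F(omega) * G(omega)
F(omega)=1/(7 + j * omega), G(omega)=1/(8 + j * omega)
F{f * g}=1/((7 + j * omega)(8 + j * omega))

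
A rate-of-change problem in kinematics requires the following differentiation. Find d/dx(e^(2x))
Chain rule: d/dx[e^u]=e^u · u' where u=2x
u'=2

Answer: 2·e^(2x)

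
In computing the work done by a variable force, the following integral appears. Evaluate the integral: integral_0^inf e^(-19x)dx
integral_0^inf e^(-19x) dx=[-1/19*e^(-19x)]_0^inf
=0 - (-1/19)=1/19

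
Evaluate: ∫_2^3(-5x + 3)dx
Step 1: Find antiderivative F(x)=(-5/2)x^2+3x
Step 2: F(3) - F(2)=-27/2 - (-4)=-19/2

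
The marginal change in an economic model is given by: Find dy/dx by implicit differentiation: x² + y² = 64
Differentiate both sides: 2x+2y·(dy/dx) = 0
Solve: dy/dx = -2x/(2y) = -x/y

Answer: dy/dx = -x/y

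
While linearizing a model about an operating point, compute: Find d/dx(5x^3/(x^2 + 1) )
Quotient rule: (f/g)' = (f'g - fg')/g²
f = 5x^3, f' = 15x^2
g = x^2 + 1, g' = 2x

Answer: (15x^2·(x^2 + 1) - 10x^4)/(x^2 + 1)²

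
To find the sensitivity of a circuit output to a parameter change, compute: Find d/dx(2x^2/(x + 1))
Quotient rule: (f/g)'=(f'g - fg')/g²
f=2x^2, f'=4x
g=x+1, g'=1

Answer: (4x·(x+1)-2x^2)/(x+1)²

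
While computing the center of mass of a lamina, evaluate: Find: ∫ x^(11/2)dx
Power rule: ∫ x^(11/2) dx = x^(13/2)/(13/2) + C

Answer: (2/13)·x^(13/2) + C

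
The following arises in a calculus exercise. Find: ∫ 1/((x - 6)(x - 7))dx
Partial fractions: 1/((x-6)(x-7)) = A/(x-6) + B/(x-7)
A = -1, B = 1
∫ [-1· 1/(x-6) + 1· 1/(x-7)] dx
= (1)[ln|x-7| - ln|x-6|] + C

Answer: ln|(x-7)/(x-6)| + C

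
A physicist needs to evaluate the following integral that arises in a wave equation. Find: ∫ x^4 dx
Using power rule: ∫ x^4 dx=1/5 x^5 + C=(1/5)x^5 + C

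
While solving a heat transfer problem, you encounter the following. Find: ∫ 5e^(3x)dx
Since d/dx[e^(3x)] = 3e^(3x), we get 5/3 e^(3x) + C

Answer: (5/3)e^(3x) + C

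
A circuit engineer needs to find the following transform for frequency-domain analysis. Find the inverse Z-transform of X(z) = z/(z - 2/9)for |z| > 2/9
Standard pair: z/(z-a) <-> a^n*u[n] for causal signals
With a=2/9: x[n]=(2/9)^n*u[n]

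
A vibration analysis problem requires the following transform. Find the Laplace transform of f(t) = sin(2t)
L{sin(wt)} = w/(s² + w²)
L{sin(2t)} = 2/(s² + 4)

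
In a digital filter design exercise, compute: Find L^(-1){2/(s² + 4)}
L^(-1){w/(s² + w²)} = sin(wt)
Here w = 2

Answer: sin(2t)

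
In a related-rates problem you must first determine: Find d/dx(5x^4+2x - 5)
Power rule: d/dx(ax^n)=n·a·x^(n-1)
Term by term: 20·x^3 + 2

Answer: 20x^3 + 2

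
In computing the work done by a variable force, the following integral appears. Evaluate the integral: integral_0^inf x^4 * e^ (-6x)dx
This is a Gamma integral. Substitute u = 6x (du = 6 dx):
integral_0^inf x^4 * e^(-6x) dx = (1/6^5) integral_0^inf u^4 * e^(-u) du
= Gamma(5)/6^5 = 4!/6^5 = 24/7776

Answer: 1/324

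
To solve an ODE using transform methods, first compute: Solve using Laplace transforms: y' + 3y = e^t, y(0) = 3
Take L: sY - 3 + 3Y = 1/(s-1)
Y(s + 3) = 1/(s-1) + 3
Y = 1/((s-1)(s + 3)) + 3/(s + 3)
Partial fractions: 1/((s-1)(s + 3)) = (1/4)/(s-1) - (1/4)/(s + 3)
So Y = (1/4)/(s-1) + (11/4)/(s + 3)
Inverse Laplace transform (L^(-1){1/(s-1)} = e^t, L^(-1){1/(s + 3)} = e^(-3t)):

Answer: y(t) = (1/4)·e^t + (11/4)·e^(-3t)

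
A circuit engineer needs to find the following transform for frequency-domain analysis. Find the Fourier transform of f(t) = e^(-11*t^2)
The Fourier transform of a Gaussian e^(-a * t^2) is sqrt(pi/a) * e^(-omega^2/(4a)).
With a = 11: F(omega) = sqrt(pi/11) * e^(-omega^2/44)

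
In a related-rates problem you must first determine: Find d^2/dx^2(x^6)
Apply power rule 2 times:
d^1: 6x^5
d^2: 30x^4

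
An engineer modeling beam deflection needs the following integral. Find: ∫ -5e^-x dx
Since d/dx[e^-x]=- e^-x, we get 5e^-x+C

Answer: 5e^-x+C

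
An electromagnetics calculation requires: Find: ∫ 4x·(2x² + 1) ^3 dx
Let u = 2x²+1, du = 4x dx
∫ u^3 du = u^4/4+C

Answer: (2x²+1)^4/4+C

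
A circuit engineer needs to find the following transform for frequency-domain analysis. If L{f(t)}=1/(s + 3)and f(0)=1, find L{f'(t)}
L{f'(t)} = s·F(s) - f(0) = s/(s + 3) - 1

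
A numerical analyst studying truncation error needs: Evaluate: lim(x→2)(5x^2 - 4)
Polynomial is continuous, so substitute x=2:
5·2^2 - 4=16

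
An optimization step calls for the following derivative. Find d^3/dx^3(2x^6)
Apply power rule 3 times:
d^1: 12x^5
d^2: 60x^4
d^3: 240x^3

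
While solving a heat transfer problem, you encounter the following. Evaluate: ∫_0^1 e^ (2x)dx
Antiderivative: (1/2)e^(2x)
Evaluate: (1/2)(e^2-1)

Answer: (e^2-1)/2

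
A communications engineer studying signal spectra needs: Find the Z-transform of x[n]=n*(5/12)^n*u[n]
Using the property Z{n * a^n * u[n]} = az/(z-a)^2
With a = 5/12: X(z) = (5/12)z/(z - 5/12)^2, |z| > 5/12

Answer: (5/12)z/(z - 5/12)^2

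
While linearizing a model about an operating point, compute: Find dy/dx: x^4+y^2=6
Differentiate: 4x^3+2y·(dy/dx) = 0
dy/dx = -4x^3/(2y)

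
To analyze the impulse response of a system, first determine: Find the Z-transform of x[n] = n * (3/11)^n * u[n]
Using the property Z{n * a^n * u[n]}=az/(z-a)^2
With a=3/11: X(z)=(3/11)z/(z - 3/11)^2, |z| > 3/11

Answer: (3/11)z/(z - 3/11)^2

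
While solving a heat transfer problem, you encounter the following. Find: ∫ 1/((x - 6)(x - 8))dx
Partial fractions: 1/((x-6)(x-8))=A/(x-6) + B/(x-8)
A=-1/2, B=1/2
∫ [-1/2· 1/(x-6) + 1/2· 1/(x-8)] dx
=(1/2)[ln|x-8| - ln|x-6|] + C

Answer: (1/2)·ln|(x-8)/(x-6)| + C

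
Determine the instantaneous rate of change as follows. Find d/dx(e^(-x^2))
Chain rule: d/dx[e^u] = e^u · u' where u = -x^2
u' = -2x

Answer: -2x·e^(-x^2)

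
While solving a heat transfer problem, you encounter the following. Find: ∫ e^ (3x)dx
Since d/dx[e^(3x)] = 3e^(3x), we get 1/3 e^(3x)+C

Answer: (1/3)e^(3x)+C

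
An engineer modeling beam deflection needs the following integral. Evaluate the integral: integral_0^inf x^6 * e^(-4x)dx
This is a Gamma integral. Substitute u = 4x (du = 4 dx):
integral_0^inf x^6*e^(-4x) dx = (1/4^7) integral_0^inf u^6*e^(-u) du
= Gamma(7)/4^7 = 6!/4^7 = 720/16384

Answer: 45/1024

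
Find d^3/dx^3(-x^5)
Apply power rule 3 times:
d^1: -5x^4
d^2: -20x^3
d^3: -60x^2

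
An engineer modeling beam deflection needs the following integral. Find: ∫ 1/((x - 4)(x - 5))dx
Partial fractions: 1/((x-4)(x-5)) = A/(x-4)+B/(x-5)
A = -1, B = 1
∫ [-1· 1/(x-4)+1· 1/(x-5)] dx
= (1)[ln|x-5| - ln|x-4|]+C

Answer: ln|(x-5)/(x-4)|+C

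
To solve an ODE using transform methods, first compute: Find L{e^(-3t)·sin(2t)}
First shifting: L{e^(at)f(t)}=F(s-a)
L{sin(2t)}=2/(s² + 4)
Shift: 2/((s + 3)² + 4)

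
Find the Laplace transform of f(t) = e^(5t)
L{e^(at)} = 1/(s-a)
L{e^(5t)} = 1/(s-5)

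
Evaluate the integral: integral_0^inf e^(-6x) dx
integral_0^inf e^(-6x) dx = [-1/6*e^(-6x)]_0^inf
= 0 - (-1/6) = 1/6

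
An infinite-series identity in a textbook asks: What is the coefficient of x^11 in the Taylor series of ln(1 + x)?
ln(1+x) = Σ (-1)^(n+1) x^n/n
Coefficient of x^11 = (-1)^12/11 = 1/11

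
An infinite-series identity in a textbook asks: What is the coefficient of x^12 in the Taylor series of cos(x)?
cos(x) = Σ (-1)^k x^(2k)/(2k)!
For x^12: (-1)^6/12! = 1/479001600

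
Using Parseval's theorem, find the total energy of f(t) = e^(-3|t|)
Parseval's theorem: E = integral |f(t)|^2 dt = (1/2pi) integral |F(omega)|^2 domega
E = integral_{-inf}^{inf} e^(-6|t|) dt = 2 * integral_0^inf e^(-6t) dt = 2/(2 * 3) = 1/3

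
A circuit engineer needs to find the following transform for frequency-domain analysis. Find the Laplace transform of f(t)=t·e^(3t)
L{t·e^(at)}=1/(s-a)²
L{t·e^(3t)}=1/(s-3)²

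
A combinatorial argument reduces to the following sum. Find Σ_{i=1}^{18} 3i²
= 3·n(n + 1)(2n + 1)/6 = 3·18·19·37/6 = 6327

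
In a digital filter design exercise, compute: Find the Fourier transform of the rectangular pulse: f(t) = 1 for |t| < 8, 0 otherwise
F(omega) = integral from -8 to 8 of e^(-j * omega * t) dt
= 2 * sin(8 * omega)/omega = 16 * sinc(8 * omega/pi)

Answer: 2 * sin(8 * omega)/omega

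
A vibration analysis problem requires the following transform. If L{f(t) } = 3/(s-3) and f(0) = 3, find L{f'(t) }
L{f'(t)} = s·F(s) - f(0) = 3s/(s-3) - 3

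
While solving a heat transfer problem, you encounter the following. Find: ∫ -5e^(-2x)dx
Since d/dx[e^(-2x)] = -2e^(-2x), we get 5/2 e^(-2x) + C

Answer: (5/2)e^(-2x) + C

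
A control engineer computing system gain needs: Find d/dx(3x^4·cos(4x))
Product rule: (fg)'=f'g+fg'
f=3x^4, f'=12x^3
g=cos(4x), g'=-4·sin(4x)

Answer: 12x^3·cos(4x)-12x^4·sin(4x)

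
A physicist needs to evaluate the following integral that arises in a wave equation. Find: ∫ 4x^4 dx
Using power rule: ∫ 4x^4 dx = 4/5 x^5+C = (4/5)x^5+C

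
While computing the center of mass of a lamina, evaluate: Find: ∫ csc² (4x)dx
Since d/dx[-cot(4x)] = 4csc²(4x), integral = -cot(4x)/4 + C

Answer: (-1/4)cot(4x) + C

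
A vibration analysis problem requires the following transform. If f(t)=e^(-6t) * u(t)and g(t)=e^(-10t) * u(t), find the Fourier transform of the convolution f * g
By the convolution theorem: F{f*g}=F(omega)*G(omega)
F(omega)=1/(6 + j*omega), G(omega)=1/(10 + j*omega)
F{f*g}=1/((6 + j*omega)(10 + j*omega))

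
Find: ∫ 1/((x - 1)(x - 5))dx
Partial fractions: 1/((x-1)(x-5)) = A/(x-1) + B/(x-5)
A = -1/4, B = 1/4
∫ [-1/4· 1/(x-1) + 1/4· 1/(x-5)] dx
= (1/4)[ln|x-5| - ln|x-1|] + C

Answer: (1/4)·ln|(x-5)/(x-1)| + C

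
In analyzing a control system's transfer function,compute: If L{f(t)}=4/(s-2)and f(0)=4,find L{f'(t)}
L{f'(t)}=s·F(s) - f(0)=4s/(s-2) - 4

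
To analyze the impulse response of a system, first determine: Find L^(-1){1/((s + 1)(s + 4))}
Partial fractions: 1/((s+1)(s+4))=A/(s+1)+B/(s+4)
Cover-up: A=1/(s+4)|_{s=-1}=1/3; B=1/(s+1)|_{s=-4}=-1/3
L^(-1)=(1/3)e^(-t) - (1/3)e^(-4t)

Answer: (1/3)(e^(-t) - e^(-4t))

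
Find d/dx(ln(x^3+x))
Chain rule: d/dx[ln(u)] = u'/u where u = x^3 + x
u' = 3x^2 + 1

Answer: (3x^2 + 1)/(x^3 + x)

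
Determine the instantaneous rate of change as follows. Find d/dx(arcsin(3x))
d/dx[arcsin(u)]=u'/√(1-u²), u=3x, u'=3

Answer: 3/√(1-9x²)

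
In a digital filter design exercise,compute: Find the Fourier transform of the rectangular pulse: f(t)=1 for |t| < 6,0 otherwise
F(omega) = integral from -6 to 6 of e^(-j*omega*t) dt
= 2*sin(6*omega)/omega = 12*sinc(6*omega/pi)

Answer: 2*sin(6*omega)/omega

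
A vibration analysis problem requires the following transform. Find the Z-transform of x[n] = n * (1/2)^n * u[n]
Using the property Z{n*a^n*u[n]} = az/(z-a)^2
With a = 1/2: X(z) = (1/2)z/(z - 1/2)^2, |z| > 1/2

Answer: (1/2)z/(z - 1/2)^2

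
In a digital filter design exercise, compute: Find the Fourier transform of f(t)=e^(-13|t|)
Using the standard pair: F{e^(-a|t|)} = 2a/(a^2 + omega^2)
With a = 13: F(omega) = 26/(169 + omega^2)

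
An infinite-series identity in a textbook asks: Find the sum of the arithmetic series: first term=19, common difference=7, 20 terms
Last term: a_n=19+(20-1)·7=152
Sum=n(a_1+a_n)/2=20(19+152)/2=1710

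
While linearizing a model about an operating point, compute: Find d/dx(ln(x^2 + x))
Chain rule: d/dx[ln(u)] = u'/u where u = x^2+x
u' = 2x+1

Answer: (2x+1)/(x^2+x)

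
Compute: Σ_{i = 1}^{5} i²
Using formula: Σ i^2=n(n+1)(2n+1)/6=5·6·11/6=55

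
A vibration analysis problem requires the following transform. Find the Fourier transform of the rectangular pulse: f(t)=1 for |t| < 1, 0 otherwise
F(omega)=integral from -1 to 1 of e^(-j*omega*t) dt
=2*sin(1*omega)/omega=2*sinc(1*omega/pi)

Answer: 2*sin(1*omega)/omega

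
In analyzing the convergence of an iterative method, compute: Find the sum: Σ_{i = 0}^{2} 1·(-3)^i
Geometric series: S=a(1 - r^n)/(1 - r)
a=1, r=-3, n=3
S=1(1+27)/4=7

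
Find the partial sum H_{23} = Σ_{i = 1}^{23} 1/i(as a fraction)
H_23 = 1 + 1/2 + 1/3 + ... + 1/23
= 444316699/118982864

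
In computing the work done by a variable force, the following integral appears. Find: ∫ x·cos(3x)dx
By parts: u=x, dv=cos(3x) dx
du=dx, v=sin(3x)/3
=x·sin(3x)/3 + cos(3x)/3² + C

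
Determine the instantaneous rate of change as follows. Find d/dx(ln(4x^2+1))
Chain rule: d/dx[ln(u)] = u'/u where u = 4x^2+1
u' = 8x

Answer: (8x)/(4x^2+1)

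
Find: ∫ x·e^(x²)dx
Let u=x², du=2x dx
∫ (1/2)e^u du=e^u/2 + C

Answer: e^(x²)/2 + C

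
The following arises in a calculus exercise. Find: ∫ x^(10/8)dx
Power rule: ∫ x^(5/4) dx=x^(9/4)/(9/4)+C

Answer: (4/9)·x^(9/4)+C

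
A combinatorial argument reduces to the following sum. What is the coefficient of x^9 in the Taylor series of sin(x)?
sin(x)=Σ (-1)^k x^(2k + 1)/(2k + 1)!
For x^9: (-1)^4/9!=1/362880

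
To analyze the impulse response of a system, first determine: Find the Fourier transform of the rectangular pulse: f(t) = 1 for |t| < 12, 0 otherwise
F(omega)=integral from -12 to 12 of e^(-j * omega * t) dt
=2 * sin(12 * omega)/omega=24 * sinc(12 * omega/pi)

Answer: 2 * sin(12 * omega)/omega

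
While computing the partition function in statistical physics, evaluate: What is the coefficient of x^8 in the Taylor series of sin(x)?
sin(x) has only odd powers. Coefficient of x^8=0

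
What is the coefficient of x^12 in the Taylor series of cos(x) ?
cos(x) = Σ (-1)^k x^(2k)/(2k)!
For x^12: (-1)^6/12! = 1/479001600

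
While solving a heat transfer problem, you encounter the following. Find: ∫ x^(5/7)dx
Power rule: ∫ x^(5/7) dx = x^(12/7)/(12/7) + C

Answer: (7/12)·x^(12/7) + C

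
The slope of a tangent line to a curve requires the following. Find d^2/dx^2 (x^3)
Apply power rule 2 times:
d^1: 3x^2
d^2: 6x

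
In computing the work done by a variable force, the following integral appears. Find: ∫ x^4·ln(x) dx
By parts: u=ln(x), dv=x^4 dx
du=1/x dx, v=x^5/5
=x^5·ln(x)/5 - ∫ x^4/5 dx
=x^5·ln(x)/5 - x^5/25 + C

Answer: x^5(ln(x)/5 - 1/25) + C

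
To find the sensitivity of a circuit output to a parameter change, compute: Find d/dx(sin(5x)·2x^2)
Product rule: (fg)' = f'g+fg'
f = sin(5x), f' = 5·cos(5x)
g = 2x^2, g' = 4x

Answer: 10·cos(5x)·x^2+4·sin(5x)·x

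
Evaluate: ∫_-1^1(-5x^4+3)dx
Step 1: Find antiderivative F(x)=-x^5 + 3x
Step 2: F(1) - F(-1)=2 - (-2)=4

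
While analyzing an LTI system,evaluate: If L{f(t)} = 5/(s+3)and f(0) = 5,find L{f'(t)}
L{f'(t)}=s·F(s) - f(0)=5s/(s+3)-5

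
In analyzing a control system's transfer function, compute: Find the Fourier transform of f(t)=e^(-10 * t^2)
The Fourier transform of a Gaussian e^(-a*t^2) is sqrt(pi/a)*e^(-omega^2/(4a)).
With a = 10: F(omega) = sqrt(pi/10)*e^(-omega^2/40)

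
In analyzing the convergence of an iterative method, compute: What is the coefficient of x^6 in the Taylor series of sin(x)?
sin(x) has only odd powers. Coefficient of x^6 = 0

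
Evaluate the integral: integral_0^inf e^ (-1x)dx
integral_0^inf e^(-1x) dx = [-1/1*e^(-1x)]_0^inf
= 0 - (-1/1) = 1/1

Answer: 1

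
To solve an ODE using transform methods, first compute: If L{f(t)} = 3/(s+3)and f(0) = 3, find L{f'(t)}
L{f'(t)} = s·F(s) - f(0) = 3s/(s+3)-3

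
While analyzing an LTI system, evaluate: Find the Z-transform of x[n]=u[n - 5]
Using the time-shift property: Z{u[n-5]} = z^(-5)*z/(z-1)
= z^(-4)/(z-1)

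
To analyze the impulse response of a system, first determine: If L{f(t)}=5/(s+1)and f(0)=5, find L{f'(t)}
L{f'(t)}=s·F(s) - f(0)=5s/(s + 1) - 5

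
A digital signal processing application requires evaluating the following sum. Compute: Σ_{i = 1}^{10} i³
Using formula: Σ i^3 = [n(n + 1)/2]² = [10·11/2]² = 3025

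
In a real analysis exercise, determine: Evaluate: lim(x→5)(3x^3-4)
Polynomial is continuous, so substitute x=5:
3·5^3 - 4=371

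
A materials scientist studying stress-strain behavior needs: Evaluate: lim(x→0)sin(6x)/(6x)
L'Hôpital (0/0): lim 6cos(6x)/6=6/6

Answer: 1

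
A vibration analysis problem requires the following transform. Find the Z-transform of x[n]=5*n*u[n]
Z{n * u[n]} = z/(z-1)^2
By linearity: Z{5 * n * u[n]} = 5z/(z-1)^2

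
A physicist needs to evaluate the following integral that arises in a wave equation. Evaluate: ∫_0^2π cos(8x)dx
Antiderivative: sin(8x)/8
Evaluate at bounds: [sin(8·2π)/8] - [sin(8·0)/8]
= ((0) - (0))/8 = 0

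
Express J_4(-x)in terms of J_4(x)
For integer n: J_n(-x) = (-1)^n J_n(x)
With n = 4: J_4(-x) = (-1)^4 J_4(x) = J_4(x)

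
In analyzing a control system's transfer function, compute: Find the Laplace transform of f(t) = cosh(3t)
L{cosh(at)}=s/(s²-a²)
L{cosh(3t)}=s/(s²-9)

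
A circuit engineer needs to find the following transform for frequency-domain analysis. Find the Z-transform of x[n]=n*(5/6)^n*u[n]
Using the property Z{n * a^n * u[n]}=az/(z-a)^2
With a=5/6: X(z)=(5/6)z/(z - 5/6)^2, |z| > 5/6

Answer: (5/6)z/(z - 5/6)^2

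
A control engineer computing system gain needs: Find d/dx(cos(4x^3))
Chain rule: d/dx[cos(u)] = -sin(u)·u' where u = 4x^3
u' = 12x^2

Answer: -12x^2·sin(4x^3)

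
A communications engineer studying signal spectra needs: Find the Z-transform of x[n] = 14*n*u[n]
Z{n * u[n]}=z/(z-1)^2
By linearity: Z{14 * n * u[n]}=14z/(z-1)^2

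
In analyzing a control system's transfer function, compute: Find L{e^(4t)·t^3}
First shifting: L{e^(at)f(t)}=F(s-a)
L{t^3}=6/s^4
Shift s → s-4: 6/(s-4)^4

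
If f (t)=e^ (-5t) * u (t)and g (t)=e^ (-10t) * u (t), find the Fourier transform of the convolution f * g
By the convolution theorem: F{f * g} = F(omega) * G(omega)
F(omega) = 1/(5 + j * omega), G(omega) = 1/(10 + j * omega)
F{f * g} = 1/((5 + j * omega)(10 + j * omega))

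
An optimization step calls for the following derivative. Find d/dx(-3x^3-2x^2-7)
Power rule: d/dx(ax^n) = n·a·x^(n-1)
Term by term: -9·x^2-4·x

Answer: -9x^2-4x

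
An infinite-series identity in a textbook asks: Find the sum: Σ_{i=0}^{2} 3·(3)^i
Geometric series: S=a(1 - r^n)/(1 - r)
a=3, r=3, n=3
S=3(1-27)/-2=39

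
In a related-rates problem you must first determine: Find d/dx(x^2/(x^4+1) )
Quotient rule: (f/g)' = (f'g - fg')/g²
f = x^2, f' = 2x
g = x^4 + 1, g' = 4x^3

Answer: (2x·(x^4 + 1) - 4x^5)/(x^4 + 1)²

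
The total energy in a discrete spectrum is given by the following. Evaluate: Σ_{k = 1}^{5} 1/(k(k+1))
Partial fractions: 1/(k(k+1)) = 1/k - 1/(k+1)
Telescoping sum: 1(1-1/6) = 1·5/6

Answer: 5/6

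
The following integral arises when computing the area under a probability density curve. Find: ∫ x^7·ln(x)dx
By parts: u = ln(x), dv = x^7 dx
du = 1/x dx, v = x^8/8
= x^8·ln(x)/8 - ∫ x^7/8 dx
= x^8·ln(x)/8 - x^8/64+C

Answer: x^8(ln(x)/8-1/64)+C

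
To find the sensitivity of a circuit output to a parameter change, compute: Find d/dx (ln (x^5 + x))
Chain rule: d/dx[ln(u)]=u'/u where u=x^5 + x
u'=5x^4 + 1

Answer: (5x^4 + 1)/(x^5 + x)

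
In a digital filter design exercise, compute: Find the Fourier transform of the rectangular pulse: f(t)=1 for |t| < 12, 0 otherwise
F(omega)=integral from -12 to 12 of e^(-j * omega * t) dt
=2 * sin(12 * omega)/omega=24 * sinc(12 * omega/pi)

Answer: 2 * sin(12 * omega)/omega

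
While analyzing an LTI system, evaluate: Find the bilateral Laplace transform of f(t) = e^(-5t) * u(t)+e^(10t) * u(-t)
For e^(-5t) * u(t): L=1/(s + 5), Re(s) > -5
For e^(10t) * u(-t): L=-1/(s-10), Re(s) < 10
Combined: F(s)=1/(s + 5) - 1/(s-10), -5 < Re(s) < 10

Answer: 1/(s + 5) - 1/(s-10), ROC: -5 < Re(s) < 10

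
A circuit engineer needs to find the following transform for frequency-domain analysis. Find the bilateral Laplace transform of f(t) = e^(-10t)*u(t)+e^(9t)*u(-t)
For e^(-10t)*u(t): L=1/(s + 10), Re(s) > -10
For e^(9t)*u(-t): L=-1/(s-9), Re(s) < 9
Combined: F(s)=1/(s + 10) - 1/(s-9), -10 < Re(s) < 9

Answer: 1/(s + 10) - 1/(s-9), ROC: -10 < Re(s) < 9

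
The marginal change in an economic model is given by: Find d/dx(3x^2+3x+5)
Power rule: d/dx(ax^n)=n·a·x^(n-1)
Term by term: 6·x + 3

Answer: 6x + 3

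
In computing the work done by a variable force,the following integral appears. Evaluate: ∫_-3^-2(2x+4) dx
Step 1: Find antiderivative F(x)=x^2+4x
Step 2: F(-2) - F(-3)=-4 - (-3)=-1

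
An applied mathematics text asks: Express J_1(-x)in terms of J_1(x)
For integer n: J_n(-x) = (-1)^n J_n(x)
With n = 1: J_1(-x) = (-1)^1 J_1(x) = -J_1(x)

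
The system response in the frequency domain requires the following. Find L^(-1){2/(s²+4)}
L^(-1){w/(s²+w²)} = sin(wt)
Here w = 2

Answer: sin(2t)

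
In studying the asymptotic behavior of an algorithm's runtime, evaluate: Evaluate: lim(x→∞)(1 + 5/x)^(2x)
Rewrite as [(1 + 5/x)^x]^2.
lim(1 + 5/x)^x = e^5, so limit = (e^5)^2 = e^10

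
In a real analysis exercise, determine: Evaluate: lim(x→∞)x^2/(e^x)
Apply L'Hôpital 2 times (∞/∞ each time):
Eventually get 2!/(e^x) → 0

Answer: 0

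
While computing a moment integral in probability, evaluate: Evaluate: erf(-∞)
erf(-∞)=-1 (the error function is odd, so erf(-∞)=-erf(∞)=-1)

Answer: -1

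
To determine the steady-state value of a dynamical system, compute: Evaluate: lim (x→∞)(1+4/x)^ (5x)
Rewrite as [(1+4/x)^x]^5.
lim(1+4/x)^x=e^4, so limit=(e^4)^5=e^20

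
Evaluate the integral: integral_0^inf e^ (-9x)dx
integral_0^inf e^(-9x) dx=[-1/9 * e^(-9x)]_0^inf
=0 - (-1/9)=1/9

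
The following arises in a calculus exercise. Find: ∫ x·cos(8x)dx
By parts: u=x, dv=cos(8x) dx
du=dx, v=sin(8x)/8
=x·sin(8x)/8 + cos(8x)/8² + C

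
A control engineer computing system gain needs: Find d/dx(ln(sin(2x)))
Chain rule: d/dx[ln(u)]=u'/u where u=sin(2x)
u'=2cos(2x)

Answer: (2cos(2x))/(sin(2x))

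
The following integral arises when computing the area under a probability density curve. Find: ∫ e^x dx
Since d/dx[e^x]=+ e^x, we get 1e^x + C

Answer: e^x + C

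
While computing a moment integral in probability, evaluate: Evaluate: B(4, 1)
B(x,y)=Γ(x)Γ(y)/Γ(x+y)=(x-1)!(y-1)!/(x+y-1)!
B(4,1)=3!·0!/4!=1/4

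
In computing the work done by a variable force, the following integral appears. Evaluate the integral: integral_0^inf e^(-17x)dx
integral_0^inf e^(-17x) dx = [-1/17 * e^(-17x)]_0^inf
= 0 - (-1/17) = 1/17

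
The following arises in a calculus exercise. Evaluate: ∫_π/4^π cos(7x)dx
Antiderivative: sin(7x)/7
Evaluate at bounds: [sin(7·π)/7] - [sin(7·π/4)/7]
= ((0) - (-√2/2))/7 = √2/14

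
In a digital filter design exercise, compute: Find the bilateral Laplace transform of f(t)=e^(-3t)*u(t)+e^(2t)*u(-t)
For e^(-3t)*u(t): L = 1/(s+3), Re(s) > -3
For e^(2t)*u(-t): L = -1/(s-2), Re(s) < 2
Combined: F(s) = 1/(s+3)-1/(s-2), -3 < Re(s) < 2

Answer: 1/(s+3)-1/(s-2), ROC: -3 < Re(s) < 2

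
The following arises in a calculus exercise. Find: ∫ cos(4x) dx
Using substitution u = 4x: ∫ cos(u) du/4 = sin(u)/4+C

Answer: (1/4)sin(4x)+C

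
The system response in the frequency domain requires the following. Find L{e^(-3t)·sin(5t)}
First shifting: L{e^(at)f(t)}=F(s-a)
L{sin(5t)}=5/(s² + 25)
Shift: 5/((s + 3)² + 25)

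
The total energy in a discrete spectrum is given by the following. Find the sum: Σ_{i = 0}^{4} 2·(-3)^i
Geometric series: S=a(1 - r^n)/(1 - r)
a=2, r=-3, n=5
S=2(1+243)/4=122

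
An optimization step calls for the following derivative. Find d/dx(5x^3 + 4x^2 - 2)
Power rule: d/dx(ax^n) = n·a·x^(n-1)
Term by term: 15·x^2+8·x

Answer: 15x^2+8x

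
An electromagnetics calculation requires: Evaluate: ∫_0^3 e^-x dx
Antiderivative: -e^-x
Evaluate: -(e^-3-1)

Answer: (e^-3-1)/(-1)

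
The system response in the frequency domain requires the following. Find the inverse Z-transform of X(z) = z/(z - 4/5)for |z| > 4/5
Standard pair: z/(z-a) <-> a^n * u[n] for causal signals
With a=4/5: x[n]=(4/5)^n * u[n]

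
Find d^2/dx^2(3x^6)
Apply power rule 2 times:
d^1: 18x^5
d^2: 90x^4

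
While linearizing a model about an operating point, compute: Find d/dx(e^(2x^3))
Chain rule: d/dx[e^u]=e^u · u' where u=2x^3
u'=6x^2

Answer: 6x^2·e^(2x^3)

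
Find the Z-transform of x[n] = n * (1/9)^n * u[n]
Using the property Z{n*a^n*u[n]}=az/(z-a)^2
With a=1/9: X(z)=(1/9)z/(z - 1/9)^2, |z| > 1/9

Answer: (1/9)z/(z - 1/9)^2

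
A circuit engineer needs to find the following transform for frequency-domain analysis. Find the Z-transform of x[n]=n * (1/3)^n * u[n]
Using the property Z{n * a^n * u[n]} = az/(z-a)^2
With a = 1/3: X(z) = (1/3)z/(z - 1/3)^2, |z| > 1/3

Answer: (1/3)z/(z - 1/3)^2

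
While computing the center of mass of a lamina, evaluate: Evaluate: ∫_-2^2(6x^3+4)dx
Step 1: Find antiderivative F(x)=(3/2)x^4 + 4x
Step 2: F(2) - F(-2)=32 - (16)=16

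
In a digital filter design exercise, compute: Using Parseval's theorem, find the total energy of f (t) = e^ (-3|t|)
Parseval's theorem: E=integral |f(t)|^2 dt=(1/2pi) integral |F(omega)|^2 domega
E=integral_{-inf}^{inf} e^(-6|t|) dt=2 * integral_0^inf e^(-6t) dt=2/(2 * 3)=1/3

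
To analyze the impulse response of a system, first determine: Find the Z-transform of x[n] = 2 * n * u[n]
Z{n*u[n]} = z/(z-1)^2
By linearity: Z{2*n*u[n]} = 2z/(z-1)^2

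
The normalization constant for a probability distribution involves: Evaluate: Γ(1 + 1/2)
Γ(n + 1/2) = (2n)!√π/(4^n·n!)
= 2√π/(4·1) = (1/2)·√π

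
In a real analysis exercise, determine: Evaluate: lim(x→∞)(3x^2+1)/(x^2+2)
Divide numerator and denominator by x^2:
lim (3+1/x^2)/(1+2/x^2) = 3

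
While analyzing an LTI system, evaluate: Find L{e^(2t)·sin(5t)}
First shifting: L{e^(at)f(t)} = F(s-a)
L{sin(5t)} = 5/(s² + 25)
Shift: 5/((s-2)² + 25)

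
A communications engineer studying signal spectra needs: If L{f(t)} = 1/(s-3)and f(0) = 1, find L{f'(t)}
L{f'(t)}=s·F(s) - f(0)=s/(s-3)-1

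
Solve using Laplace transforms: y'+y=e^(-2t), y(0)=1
Take L: sY - 1 + Y = 1/(s + 2)
Y(s + 1) = 1/(s + 2) + 1
Y = 1/((s + 2)(s + 1)) + 1/(s + 1)
Partial fractions: 1/((s + 2)(s + 1)) = -1/(s + 2) + 1/(s + 1)
So Y = -1/(s + 2) + 2/(s + 1)
Inverse Laplace transform (L^(-1){1/(s + 2)} = e^(-2t), L^(-1){1/(s + 1)} = e^(-t)):

Answer: y(t) = -1·e^(-2t) + 2·e^(-t)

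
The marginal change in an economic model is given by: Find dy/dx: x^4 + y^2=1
Differentiate: 4x^3+2y·(dy/dx)=0
dy/dx=-4x^3/(2y)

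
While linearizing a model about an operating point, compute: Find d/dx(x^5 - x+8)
Power rule: d/dx(ax^n) = n·a·x^(n-1)
Term by term: 5·x^4-1

Answer: 5x^4-1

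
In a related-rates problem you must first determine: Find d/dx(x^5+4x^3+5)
Power rule: d/dx(ax^n)=n·a·x^(n-1)
Term by term: 5·x^4 + 12·x^2

Answer: 5x^4 + 12x^2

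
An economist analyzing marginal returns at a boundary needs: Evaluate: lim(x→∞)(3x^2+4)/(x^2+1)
Divide numerator and denominator by x^2:
lim (3+4/x^2)/(1+1/x^2)=3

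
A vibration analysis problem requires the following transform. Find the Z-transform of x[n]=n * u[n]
Standard pair: Z{n*u[n]}=z/(z-1)^2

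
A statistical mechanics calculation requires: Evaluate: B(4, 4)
B(x,y) = Γ(x)Γ(y)/Γ(x + y) = (x-1)!(y-1)!/(x + y-1)!
B(4,4) = 3!·3!/7! = 1/140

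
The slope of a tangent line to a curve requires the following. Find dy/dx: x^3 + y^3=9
Differentiate: 3x^2 + 3y^2·(dy/dx) = 0
dy/dx = -3x^2/(3y^2)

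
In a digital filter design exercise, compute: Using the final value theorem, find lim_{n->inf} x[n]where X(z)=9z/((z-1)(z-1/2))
Final value theorem: lim x[n] = lim_{z->1} (z-1) * X(z)
(z-1) * X(z) = 9z/(z-1/2)
As z->1: 9/(1 - 1/2) = 9/(1/2) = 18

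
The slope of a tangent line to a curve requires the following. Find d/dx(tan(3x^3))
Chain rule: d/dx[tan(u)] = sec²(u)·u' where u = 3x^3
u' = 9x^2

Answer: 9x^2·sec²(3x^3)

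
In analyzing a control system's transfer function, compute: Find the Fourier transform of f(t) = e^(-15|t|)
Using the standard pair: F{e^(-a|t|)}=2a/(a^2+omega^2)
With a=15: F(omega)=30/(225+omega^2)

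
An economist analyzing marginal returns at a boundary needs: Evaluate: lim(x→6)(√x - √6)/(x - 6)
Multiply by conjugate (√x + √6)/(√x + √6):
=(x - 6)/((x - 6)(√x + √6))=1/(√x + √6)
As x → 6: 1/(2√6)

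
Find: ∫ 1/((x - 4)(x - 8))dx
Partial fractions: 1/((x-4)(x-8))=A/(x-4) + B/(x-8)
A=-1/4, B=1/4
∫ [-1/4· 1/(x-4) + 1/4· 1/(x-8)] dx
=(1/4)[ln|x-8| - ln|x-4|] + C

Answer: (1/4)·ln|(x-8)/(x-4)| + C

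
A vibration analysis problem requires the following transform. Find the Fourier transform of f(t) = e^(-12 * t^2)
The Fourier transform of a Gaussian e^(-a*t^2) is sqrt(pi/a)*e^(-omega^2/(4a)).
With a=12: F(omega)=sqrt(pi/12)*e^(-omega^2/48)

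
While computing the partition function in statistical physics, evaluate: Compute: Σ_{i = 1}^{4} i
Using formula: Σ i^1 = n(n+1)/2 = 4·5/2 = 10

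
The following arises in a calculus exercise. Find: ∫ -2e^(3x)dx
Since d/dx[e^(3x)] = 3e^(3x), we get -2/3 e^(3x) + C

Answer: (-2/3)e^(3x) + C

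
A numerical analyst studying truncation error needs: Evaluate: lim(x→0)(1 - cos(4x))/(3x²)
Using 1-cos(u) ≈ u²/2 for small u:
(1-cos(4x)) ≈ (4x)²/2 = 16x²/2
So limit = 16/(2·3) = 8/3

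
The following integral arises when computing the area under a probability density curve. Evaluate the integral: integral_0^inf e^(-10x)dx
integral_0^inf e^(-10x) dx = [-1/10 * e^(-10x)]_0^inf
= 0 - (-1/10) = 1/10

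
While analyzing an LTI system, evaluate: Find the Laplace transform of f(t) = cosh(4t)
L{cosh(at)}=s/(s²-a²)
L{cosh(4t)}=s/(s²-16)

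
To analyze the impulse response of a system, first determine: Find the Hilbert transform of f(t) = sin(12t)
The Hilbert transform shifts each frequency component by -pi/2.
H{sin(wt)}=-cos(wt)
With w=12: H{sin(12t)}=-cos(12t)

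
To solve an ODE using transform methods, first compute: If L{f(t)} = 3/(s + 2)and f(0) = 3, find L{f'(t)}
L{f'(t)} = s·F(s) - f(0) = 3s/(s + 2) - 3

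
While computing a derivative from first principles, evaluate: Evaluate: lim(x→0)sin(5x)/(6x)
L'Hôpital (0/0): lim 5cos(5x)/6 = 5/6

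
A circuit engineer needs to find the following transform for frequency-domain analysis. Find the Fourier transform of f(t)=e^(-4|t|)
Using the standard pair: F{e^(-a|t|)} = 2a/(a^2 + omega^2)
With a = 4: F(omega) = 8/(16 + omega^2)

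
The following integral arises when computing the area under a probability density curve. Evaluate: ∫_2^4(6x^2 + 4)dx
Step 1: Find antiderivative F(x)=2x^3+4x
Step 2: F(4) - F(2)=144 - (24)=120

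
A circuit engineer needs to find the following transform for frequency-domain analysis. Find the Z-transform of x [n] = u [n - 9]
Using the time-shift property: Z{u[n-9]} = z^(-9)*z/(z-1)
= z^(-8)/(z-1)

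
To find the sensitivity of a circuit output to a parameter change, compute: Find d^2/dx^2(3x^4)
Apply power rule 2 times:
d^1: 12x^3
d^2: 36x^2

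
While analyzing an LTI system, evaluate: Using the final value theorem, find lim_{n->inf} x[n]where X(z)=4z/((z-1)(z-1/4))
Final value theorem: lim x[n] = lim_{z->1} (z-1)*X(z)
(z-1)*X(z) = 4z/(z-1/4)
As z->1: 4/(1-1/4) = 4/(3/4) = 16/3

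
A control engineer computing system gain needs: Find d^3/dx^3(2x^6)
Apply power rule 3 times:
d^1: 12x^5
d^2: 60x^4
d^3: 240x^3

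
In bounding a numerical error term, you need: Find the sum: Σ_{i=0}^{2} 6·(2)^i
Geometric series: S=a(1 - r^n)/(1 - r)
a=6, r=2, n=3
S=6(1-8)/-1=42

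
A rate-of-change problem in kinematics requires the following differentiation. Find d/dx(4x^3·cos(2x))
Product rule: (fg)' = f'g+fg'
f = 4x^3, f' = 12x^2
g = cos(2x), g' = -2·sin(2x)

Answer: 12x^2·cos(2x)-8x^3·sin(2x)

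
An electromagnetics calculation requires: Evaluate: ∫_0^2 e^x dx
Antiderivative: e^x
Evaluate: (e^2 - 1)

Answer: e^2 - 1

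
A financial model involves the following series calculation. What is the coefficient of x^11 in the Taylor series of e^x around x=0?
Taylor series of e^x=Σ x^n/n!
Coefficient of x^11=1/11!=1/39916800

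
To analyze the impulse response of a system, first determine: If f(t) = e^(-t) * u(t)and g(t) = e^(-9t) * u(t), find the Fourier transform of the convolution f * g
By the convolution theorem: F{f*g}=F(omega)*G(omega)
F(omega)=1/(1 + j*omega), G(omega)=1/(9 + j*omega)
F{f*g}=1/((1 + j*omega)(9 + j*omega))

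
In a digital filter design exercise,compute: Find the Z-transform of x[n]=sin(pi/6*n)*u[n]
Z{sin(w0*n)*u[n]} = z*sin(w0)/(z^2-2z*cos(w0)+1)
With w0 = pi/6: X(z) = z*sin(pi/6)/(z^2-2z*cos(pi/6)+1)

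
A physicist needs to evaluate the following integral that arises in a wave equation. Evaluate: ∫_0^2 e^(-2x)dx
Antiderivative: (1/(-2))e^(-2x)
Evaluate: (1/(-2))(e^-4 - 1)

Answer: (e^-4 - 1)/(-2)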